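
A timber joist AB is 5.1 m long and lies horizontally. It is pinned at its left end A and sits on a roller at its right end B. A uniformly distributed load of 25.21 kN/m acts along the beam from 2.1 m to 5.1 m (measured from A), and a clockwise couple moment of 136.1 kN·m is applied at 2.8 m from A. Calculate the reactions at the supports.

Resultant of the distributed load: 25.21 × 3 = 75.63 kN at 3.6 m from A.
Taking moments about A: B_y·5.1 − (25.21·3)·3.6 − 136.1 = 0 → B_y = 408.368/5.1 = 80.0722 ≈ 80.07 kN.
ΣF_y = 0: A_y + 80.0722 − 25.21·3 = 0 → A_y = -4.442 kN.
ΣF_x = 0: no horizontal applied forces, so A_x = 0.

A_x = 0, A_y = -4.442 kN, B_y = 80.07 kN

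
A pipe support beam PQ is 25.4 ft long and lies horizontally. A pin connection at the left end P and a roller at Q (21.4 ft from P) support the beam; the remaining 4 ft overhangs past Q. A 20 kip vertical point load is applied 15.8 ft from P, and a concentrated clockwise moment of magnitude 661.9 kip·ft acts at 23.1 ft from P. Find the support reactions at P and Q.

P_x = 0, P_y = -25.70 kip, Q_y = 45.70 kip

Taking moments about P: Q_y·21.4 − 20·15.8 − 661.9 = 0 → Q_y = 977.9/21.4 = 45.6963 ≈ 45.70 kip.
ΣF_y = 0: P_y + 45.6963 − 20 = 0 → P_y = -25.70 kip.
ΣF_x = 0: no horizontal applied forces, so P_x = 0.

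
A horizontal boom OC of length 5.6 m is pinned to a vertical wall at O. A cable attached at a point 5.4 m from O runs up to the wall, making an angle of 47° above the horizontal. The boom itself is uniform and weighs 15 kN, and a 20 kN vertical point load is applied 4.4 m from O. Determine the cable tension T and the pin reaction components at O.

ΣM about O: T·sin47°·5.4 − 15·2.8 − 20·4.4 = 0 → T = 130/(5.4·0.731354) = 32.9171 ≈ 32.92 kN.
ΣF_x = 0: O_x − T·cos47° = 0 → O_x = 32.9171 × 0.681998 = 22.45 kN.
ΣF_y = 0: O_y + T·sin47° − 15 − 20 = 0 → O_y = 35 − 32.9171 × 0.731354 = 10.93 kN.

T = 32.92 kN, O_x = 22.45 kN, O_y = 10.93 kN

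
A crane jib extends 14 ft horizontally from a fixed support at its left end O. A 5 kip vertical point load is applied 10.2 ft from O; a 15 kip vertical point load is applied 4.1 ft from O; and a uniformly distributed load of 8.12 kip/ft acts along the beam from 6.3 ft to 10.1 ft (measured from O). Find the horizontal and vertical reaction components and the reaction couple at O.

Resultant of the distributed load: 8.12 × 3.8 = 30.856 kip at 8.2 ft from O.
ΣF_x = 0: O_x = 0.
ΣF_y = 0: O_y − 5 − 15 − 8.12·3.8 = 0 → O_y = 50.86 kip.
ΣM about O: M_O − 5·10.2 − 15·4.1 − (8.12·3.8)·8.2 = 0 → M_O = 365.5 kip·ft.

O_x = 0, O_y = 50.86 kip, M_O = 365.5 kip·ft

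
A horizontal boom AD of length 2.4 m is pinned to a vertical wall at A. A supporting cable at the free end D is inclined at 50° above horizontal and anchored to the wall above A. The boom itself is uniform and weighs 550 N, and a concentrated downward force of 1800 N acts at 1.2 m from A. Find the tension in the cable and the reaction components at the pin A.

T = 1534 N, A_x = 985.9 N, A_y = 1175 N

ΣM about A: T·sin50°·2.4 − 550·1.2 − 1800·1.2 = 0 → T = 2820/(2.4·0.766044) = 1533.85 ≈ 1534 N.
ΣF_x = 0: A_x − T·cos50° = 0 → A_x = 1533.85 × 0.642788 = 985.9 N.
ΣF_y = 0: A_y + T·sin50° − 550 − 1800 = 0 → A_y = 2350 − 1533.85 × 0.766044 = 1175 N.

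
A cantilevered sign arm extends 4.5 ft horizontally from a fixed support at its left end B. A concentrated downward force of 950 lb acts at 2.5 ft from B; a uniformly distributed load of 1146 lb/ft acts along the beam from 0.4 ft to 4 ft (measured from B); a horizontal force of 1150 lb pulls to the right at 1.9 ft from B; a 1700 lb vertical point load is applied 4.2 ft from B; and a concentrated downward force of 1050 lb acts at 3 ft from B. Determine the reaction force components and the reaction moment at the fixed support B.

Resultant of the distributed load: 1146 × 3.6 = 4125.6 lb at 2.2 ft from B.
ΣF_x = 0: B_x + 1150 = 0 → B_x = -1150 lb.
ΣF_y = 0: B_y − 950 − 1146·3.6 − 1700 − 1050 = 0 → B_y = 7826 lb.
ΣM about B: M_B − 950·2.5 − (1146·3.6)·2.2 − 1700·4.2 − 1050·3 = 0 → M_B = 21740 lb·ft.

B_x = -1150 lb, B_y = 7826 lb, M_B = 21740 lb·ft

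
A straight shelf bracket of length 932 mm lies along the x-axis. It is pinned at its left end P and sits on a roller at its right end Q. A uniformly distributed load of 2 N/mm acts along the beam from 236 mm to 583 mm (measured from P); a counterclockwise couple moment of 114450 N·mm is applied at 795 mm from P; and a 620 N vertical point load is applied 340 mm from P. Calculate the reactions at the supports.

Resultant of the distributed load: 2 × 347 = 694 N at 409.5 mm from P.
Moments about P: Q_y·932 − (2·347)·409.5 + 114450 − 620·340 = 0 → Q_y = 380543/932 = 408.308 ≈ 408.3 N.
ΣF_y = 0: P_y + 408.308 − 2·347 − 620 = 0 → P_y = 905.7 N.
ΣF_x = 0: no horizontal applied forces, so P_x = 0.

P_x = 0, P_y = 905.7 N, Q_y = 408.3 N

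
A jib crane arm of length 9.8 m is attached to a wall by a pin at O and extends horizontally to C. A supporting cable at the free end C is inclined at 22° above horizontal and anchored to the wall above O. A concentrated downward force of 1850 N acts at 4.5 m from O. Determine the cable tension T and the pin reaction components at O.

T = 2268 N, O_x = 2103 N, O_y = 1001 N

ΣM about O: T·sin22°·9.8 − 1850·4.5 = 0 → T = 8325/(9.8·0.374607) = 2267.68 ≈ 2268 N.
ΣF_x = 0: O_x − T·cos22° = 0 → O_x = 2267.68 × 0.927184 = 2103 N.
ΣF_y = 0: O_y + T·sin22° − 1850 = 0 → O_y = 1850 − 2267.68 × 0.374607 = 1001 N.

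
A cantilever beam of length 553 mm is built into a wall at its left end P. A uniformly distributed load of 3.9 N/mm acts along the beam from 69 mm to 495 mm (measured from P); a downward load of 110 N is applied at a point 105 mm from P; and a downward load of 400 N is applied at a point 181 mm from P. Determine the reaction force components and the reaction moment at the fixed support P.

Resultant of the distributed load: 3.9 × 426 = 1661.4 N at 282 mm from P.
ΣF_x = 0: P_x = 0.
ΣF_y = 0: P_y − 3.9·426 − 110 − 400 = 0 → P_y = 2171 N.
ΣM about P: M_P − (3.9·426)·282 − 110·105 − 400·181 = 0 → M_P = 552500 N·mm.

P_x = 0, P_y = 2171 N, M_P = 552500 N·mm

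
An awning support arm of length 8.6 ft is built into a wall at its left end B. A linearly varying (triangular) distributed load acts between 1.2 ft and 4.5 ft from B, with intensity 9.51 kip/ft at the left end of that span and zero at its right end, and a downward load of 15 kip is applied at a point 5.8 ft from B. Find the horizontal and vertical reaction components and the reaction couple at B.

Resultant of the triangular load: ½ × 9.51 × 3.3 = 15.6915 kip, acting at 2.3 ft from B (one-third of the span from the peak).
ΣF_x = 0: B_x = 0.
ΣF_y = 0: B_y − ½·9.51·3.3 − 15 = 0 → B_y = 30.69 kip.
ΣM about B: M_B − (½·9.51·3.3)·2.3 − 15·5.8 = 0 → M_B = 123.1 kip·ft.

B_x = 0, B_y = 30.69 kip, M_B = 123.1 kip·ft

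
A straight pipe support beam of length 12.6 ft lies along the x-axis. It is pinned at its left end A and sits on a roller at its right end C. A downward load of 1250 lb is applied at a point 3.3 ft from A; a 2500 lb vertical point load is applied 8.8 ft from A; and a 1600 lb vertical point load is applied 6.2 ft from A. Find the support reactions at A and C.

A_x = 0, A_y = 2489 lb, C_y = 2861 lb

Taking moments about A: C_y·12.6 − 1250·3.3 − 2500·8.8 − 1600·6.2 = 0 → C_y = 36045/12.6 = 2860.71 ≈ 2861 lb.
ΣF_y = 0: A_y + 2860.71 − 1250 − 2500 − 1600 = 0 → A_y = 2489 lb.
ΣF_x = 0: no horizontal applied forces, so A_x = 0.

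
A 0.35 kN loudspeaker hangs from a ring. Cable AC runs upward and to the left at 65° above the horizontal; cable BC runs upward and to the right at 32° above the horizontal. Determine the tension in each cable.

ΣF_x = 0: −T_AC·cos65° + T_BC·cos32° = 0 → T_BC = 0.498342·T_AC.
ΣF_y = 0: T_AC·sin65° + T_BC·sin32° = 0.35.
Substitute: T_AC·(0.906308 + 0.498342·0.529919) = 0.35 → T_AC = 0.299046 ≈ 0.2990 kN.
Then T_BC = 0.498342 × 0.299046 = 0.1490 kN.

T_AC = 0.2990 kN, T_BC = 0.1490 kN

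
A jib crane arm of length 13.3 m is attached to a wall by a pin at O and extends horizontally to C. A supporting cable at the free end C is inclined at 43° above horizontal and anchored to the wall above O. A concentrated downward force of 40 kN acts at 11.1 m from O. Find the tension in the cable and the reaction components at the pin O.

ΣM about O: T·sin43°·13.3 − 40·11.1 = 0 → T = 444/(13.3·0.681998) = 48.9495 ≈ 48.95 kN.
ΣF_x = 0: O_x − T·cos43° = 0 → O_x = 48.9495 × 0.731354 = 35.80 kN.
ΣF_y = 0: O_y + T·sin43° − 40 = 0 → O_y = 40 − 48.9495 × 0.681998 = 6.617 kN.

T = 48.95 kN, O_x = 35.80 kN, O_y = 6.617 kN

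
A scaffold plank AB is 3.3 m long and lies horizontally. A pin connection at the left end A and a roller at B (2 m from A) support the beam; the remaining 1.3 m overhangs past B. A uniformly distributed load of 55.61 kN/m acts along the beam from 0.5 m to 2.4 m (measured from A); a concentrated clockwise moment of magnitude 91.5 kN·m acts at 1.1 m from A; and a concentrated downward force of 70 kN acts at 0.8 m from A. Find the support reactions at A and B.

A_x = 0, A_y = 25.31 kN, B_y = 150.4 kN

Resultant of the distributed load: 55.61 × 1.9 = 105.659 kN at 1.45 m from A.
ΣM about A: B_y·2 − (55.61·1.9)·1.45 − 91.5 − 70·0.8 = 0 → B_y = 300.70555/2 = 150.353 ≈ 150.4 kN.
ΣF_y = 0: A_y + 150.353 − 55.61·1.9 − 70 = 0 → A_y = 25.31 kN.
ΣF_x = 0: no horizontal applied forces, so A_x = 0.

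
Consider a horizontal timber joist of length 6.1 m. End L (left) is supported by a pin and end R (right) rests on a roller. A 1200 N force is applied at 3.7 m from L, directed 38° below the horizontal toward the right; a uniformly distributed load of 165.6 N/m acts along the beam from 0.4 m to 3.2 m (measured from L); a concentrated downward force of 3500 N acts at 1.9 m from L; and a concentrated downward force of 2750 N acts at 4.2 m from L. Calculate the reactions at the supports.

Resultant of the distributed load: 165.6 × 2.8 = 463.68 N at 1.8 m from L.
Moments about L: R_y·6.1 − 1200·sin38°·3.7 − (165.6·2.8)·1.8 − 3500·1.9 − 2750·4.2 = 0 → R_y = 21768.2/6.1 = 3568.56 ≈ 3569 N.
ΣF_y = 0: L_y + 3568.56 − 1200·sin38° − 165.6·2.8 − 3500 − 2750 = 0 → L_y = 3884 N.
ΣF_x = 0: L_x + 1200·cos38° = 0 → L_x = -945.6 N.

L_x = -945.6 N, L_y = 3884 N, R_y = 3569 N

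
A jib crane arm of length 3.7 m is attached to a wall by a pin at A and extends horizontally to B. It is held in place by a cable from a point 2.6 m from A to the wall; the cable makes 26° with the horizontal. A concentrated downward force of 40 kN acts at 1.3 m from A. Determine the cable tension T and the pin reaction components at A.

T = 45.62 kN, A_x = 41.01 kN, A_y = 20.00 kN

ΣM about A: T·sin26°·2.6 − 40·1.3 = 0 → T = 52/(2.6·0.438371) = 45.6235 ≈ 45.62 kN.
ΣF_x = 0: A_x − T·cos26° = 0 → A_x = 45.6235 × 0.898794 = 41.01 kN.
ΣF_y = 0: A_y + T·sin26° − 40 = 0 → A_y = 40 − 45.6235 × 0.438371 = 20.00 kN.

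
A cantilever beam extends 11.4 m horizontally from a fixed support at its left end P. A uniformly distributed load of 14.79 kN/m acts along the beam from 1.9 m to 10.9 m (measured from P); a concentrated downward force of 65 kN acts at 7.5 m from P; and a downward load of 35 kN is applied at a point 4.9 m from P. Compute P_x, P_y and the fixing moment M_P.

Resultant of the distributed load: 14.79 × 9 = 133.11 kN at 6.4 m from P.
ΣF_x = 0: P_x = 0.
ΣF_y = 0: P_y − 14.79·9 − 65 − 35 = 0 → P_y = 233.1 kN.
ΣM about P: M_P − (14.79·9)·6.4 − 65·7.5 − 35·4.9 = 0 → M_P = 1511 kN·m.

P_x = 0, P_y = 233.1 kN, M_P = 1511 kN·m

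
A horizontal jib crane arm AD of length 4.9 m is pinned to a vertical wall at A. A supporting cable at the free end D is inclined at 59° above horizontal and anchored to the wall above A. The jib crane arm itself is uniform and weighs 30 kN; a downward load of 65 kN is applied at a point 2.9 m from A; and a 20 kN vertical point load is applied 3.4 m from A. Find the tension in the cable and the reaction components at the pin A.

T = 78.57 kN, A_x = 40.47 kN, A_y = 47.65 kN

ΣM about A: T·sin59°·4.9 − 30·2.45 − 65·2.9 − 20·3.4 = 0 → T = 330/(4.9·0.857167) = 78.5692 ≈ 78.57 kN.
ΣF_x = 0: A_x − T·cos59° = 0 → A_x = 78.5692 × 0.515038 = 40.47 kN.
ΣF_y = 0: A_y + T·sin59° − 30 − 65 − 20 = 0 → A_y = 115 − 78.5692 × 0.857167 = 47.65 kN.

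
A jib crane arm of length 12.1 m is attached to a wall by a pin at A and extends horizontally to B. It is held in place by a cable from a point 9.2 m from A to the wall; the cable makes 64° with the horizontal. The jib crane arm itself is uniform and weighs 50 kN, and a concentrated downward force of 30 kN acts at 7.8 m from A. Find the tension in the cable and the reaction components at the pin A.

ΣM about A: T·sin64°·9.2 − 50·6.05 − 30·7.8 = 0 → T = 536.5/(9.2·0.898794) = 64.8816 ≈ 64.88 kN.
ΣF_x = 0: A_x − T·cos64° = 0 → A_x = 64.8816 × 0.438371 = 28.44 kN.
ΣF_y = 0: A_y + T·sin64° − 50 − 30 = 0 → A_y = 80 − 64.8816 × 0.898794 = 21.68 kN.

T = 64.88 kN, A_x = 28.44 kN, A_y = 21.68 kN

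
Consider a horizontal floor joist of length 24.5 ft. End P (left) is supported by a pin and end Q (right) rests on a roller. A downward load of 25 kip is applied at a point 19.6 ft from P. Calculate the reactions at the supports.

P_x = 0, P_y = 5.000 kip, Q_y = 20.00 kip

Moments about P: Q_y·24.5 − 25·19.6 = 0 → Q_y = 490/24.5 = 20.00 kip.
ΣF_y = 0: P_y + 20 − 25 = 0 → P_y = 5.000 kip.
ΣF_x = 0: no horizontal applied forces, so P_x = 0.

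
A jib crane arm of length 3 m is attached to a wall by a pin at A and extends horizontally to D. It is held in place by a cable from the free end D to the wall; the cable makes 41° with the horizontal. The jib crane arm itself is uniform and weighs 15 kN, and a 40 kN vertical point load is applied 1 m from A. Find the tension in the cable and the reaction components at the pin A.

ΣM about A: T·sin41°·3 − 15·1.5 − 40·1 = 0 → T = 62.5/(3·0.656059) = 31.7553 ≈ 31.76 kN.
ΣF_x = 0: A_x − T·cos41° = 0 → A_x = 31.7553 × 0.75471 = 23.97 kN.
ΣF_y = 0: A_y + T·sin41° − 15 − 40 = 0 → A_y = 55 − 31.7553 × 0.656059 = 34.17 kN.

T = 31.76 kN, A_x = 23.97 kN, A_y = 34.17 kN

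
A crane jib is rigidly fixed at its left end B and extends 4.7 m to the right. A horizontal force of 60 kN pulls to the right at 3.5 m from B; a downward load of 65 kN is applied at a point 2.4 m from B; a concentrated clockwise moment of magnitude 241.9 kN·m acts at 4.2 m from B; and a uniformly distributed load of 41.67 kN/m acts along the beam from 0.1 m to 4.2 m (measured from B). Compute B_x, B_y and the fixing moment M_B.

Resultant of the distributed load: 41.67 × 4.1 = 170.847 kN at 2.15 m from B.
ΣF_x = 0: B_x + 60 = 0 → B_x = -60.00 kN.
ΣF_y = 0: B_y − 65 − 41.67·4.1 = 0 → B_y = 235.8 kN.
ΣM about B: M_B − 65·2.4 − 241.9 − (41.67·4.1)·2.15 = 0 → M_B = 765.2 kN·m.

B_x = -60.00 kN, B_y = 235.8 kN, M_B = 765.2 kN·m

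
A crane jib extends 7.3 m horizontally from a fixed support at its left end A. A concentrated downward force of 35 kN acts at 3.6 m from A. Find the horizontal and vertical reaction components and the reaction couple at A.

A_x = 0, A_y = 35.00 kN, M_A = 126.0 kN·m

ΣF_x = 0: A_x = 0.
ΣF_y = 0: A_y − 35 = 0 → A_y = 35.00 kN.
ΣM about A: M_A − 35·3.6 = 0 → M_A = 126.0 kN·m.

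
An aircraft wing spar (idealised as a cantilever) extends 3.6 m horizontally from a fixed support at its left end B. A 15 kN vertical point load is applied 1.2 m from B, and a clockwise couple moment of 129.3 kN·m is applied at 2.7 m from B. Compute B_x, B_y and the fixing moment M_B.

B_x = 0, B_y = 15.00 kN, M_B = 147.3 kN·m

ΣF_x = 0: B_x = 0.
ΣF_y = 0: B_y − 15 = 0 → B_y = 15.00 kN.
ΣM about B: M_B − 15·1.2 − 129.3 = 0 → M_B = 147.3 kN·m.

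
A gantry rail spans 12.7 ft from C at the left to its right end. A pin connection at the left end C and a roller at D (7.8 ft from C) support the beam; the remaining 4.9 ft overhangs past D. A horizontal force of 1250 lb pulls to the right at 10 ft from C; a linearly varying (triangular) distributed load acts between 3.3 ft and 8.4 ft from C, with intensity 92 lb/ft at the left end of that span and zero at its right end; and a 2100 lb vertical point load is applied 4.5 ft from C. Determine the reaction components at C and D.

Resultant of the triangular load: ½ × 92 × 5.1 = 234.6 lb, acting at 5 ft from C (one-third of the span from the peak).
Taking moments about C: D_y·7.8 − (½·92·5.1)·5 − 2100·4.5 = 0 → D_y = 10623/7.8 = 1361.92 ≈ 1362 lb.
ΣF_y = 0: C_y + 1361.92 − ½·92·5.1 − 2100 = 0 → C_y = 972.7 lb.
ΣF_x = 0: C_x + 1250 = 0 → C_x = -1250 lb.

C_x = -1250 lb, C_y = 972.7 lb, D_y = 1362 lb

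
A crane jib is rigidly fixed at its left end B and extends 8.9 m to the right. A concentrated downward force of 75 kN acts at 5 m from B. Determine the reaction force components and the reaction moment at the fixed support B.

ΣF_x = 0: B_x = 0.
ΣF_y = 0: B_y − 75 = 0 → B_y = 75.00 kN.
ΣM about B: M_B − 75·5 = 0 → M_B = 375.0 kN·m.

B_x = 0, B_y = 75.00 kN, M_B = 375.0 kN·m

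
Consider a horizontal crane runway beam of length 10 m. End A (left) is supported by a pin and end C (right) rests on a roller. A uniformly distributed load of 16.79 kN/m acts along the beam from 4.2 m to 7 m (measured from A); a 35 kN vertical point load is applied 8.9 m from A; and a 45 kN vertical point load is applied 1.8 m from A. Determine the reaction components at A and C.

Resultant of the distributed load: 16.79 × 2.8 = 47.012 kN at 5.6 m from A.
ΣM about A: C_y·10 − (16.79·2.8)·5.6 − 35·8.9 − 45·1.8 = 0 → C_y = 655.7672/10 = 65.5767 ≈ 65.58 kN.
ΣF_y = 0: A_y + 65.5767 − 16.79·2.8 − 35 − 45 = 0 → A_y = 61.44 kN.
ΣF_x = 0: no horizontal applied forces, so A_x = 0.

A_x = 0, A_y = 61.44 kN, C_y = 65.58 kN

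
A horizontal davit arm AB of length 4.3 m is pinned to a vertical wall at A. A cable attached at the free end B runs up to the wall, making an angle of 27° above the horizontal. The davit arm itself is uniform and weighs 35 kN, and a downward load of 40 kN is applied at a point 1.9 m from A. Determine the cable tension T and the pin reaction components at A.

ΣM about A: T·sin27°·4.3 − 35·2.15 − 40·1.9 = 0 → T = 151.25/(4.3·0.45399) = 77.4784 ≈ 77.48 kN.
ΣF_x = 0: A_x − T·cos27° = 0 → A_x = 77.4784 × 0.891007 = 69.03 kN.
ΣF_y = 0: A_y + T·sin27° − 35 − 40 = 0 → A_y = 75 − 77.4784 × 0.45399 = 39.83 kN.

T = 77.48 kN, A_x = 69.03 kN, A_y = 39.83 kN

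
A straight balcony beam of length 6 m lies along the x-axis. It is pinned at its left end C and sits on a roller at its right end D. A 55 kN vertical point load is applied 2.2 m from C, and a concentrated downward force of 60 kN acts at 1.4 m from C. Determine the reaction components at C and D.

C_x = 0, C_y = 80.83 kN, D_y = 34.17 kN

Taking moments about C: D_y·6 − 55·2.2 − 60·1.4 = 0 → D_y = 205/6 = 34.1667 ≈ 34.17 kN.
ΣF_y = 0: C_y + 34.1667 − 55 − 60 = 0 → C_y = 80.83 kN.
ΣF_x = 0: no horizontal applied forces, so C_x = 0.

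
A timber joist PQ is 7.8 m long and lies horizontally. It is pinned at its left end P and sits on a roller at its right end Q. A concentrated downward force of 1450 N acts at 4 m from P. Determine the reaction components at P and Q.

P_x = 0, P_y = 706.4 N, Q_y = 743.6 N

Moments about P: Q_y·7.8 − 1450·4 = 0 → Q_y = 5800/7.8 = 743.59 ≈ 743.6 N.
ΣF_y = 0: P_y + 743.59 − 1450 = 0 → P_y = 706.4 N.
ΣF_x = 0: no horizontal applied forces, so P_x = 0.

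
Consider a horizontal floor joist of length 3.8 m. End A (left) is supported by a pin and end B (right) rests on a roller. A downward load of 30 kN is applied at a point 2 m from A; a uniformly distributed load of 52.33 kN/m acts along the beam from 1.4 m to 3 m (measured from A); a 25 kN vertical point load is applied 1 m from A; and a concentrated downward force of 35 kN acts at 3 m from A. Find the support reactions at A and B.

A_x = 0, A_y = 75.25 kN, B_y = 98.47 kN

Resultant of the distributed load: 52.33 × 1.6 = 83.728 kN at 2.2 m from A.
Moments about A: B_y·3.8 − 30·2 − (52.33·1.6)·2.2 − 25·1 − 35·3 = 0 → B_y = 374.2016/3.8 = 98.4741 ≈ 98.47 kN.
ΣF_y = 0: A_y + 98.4741 − 30 − 52.33·1.6 − 25 − 35 = 0 → A_y = 75.25 kN.
ΣF_x = 0: no horizontal applied forces, so A_x = 0.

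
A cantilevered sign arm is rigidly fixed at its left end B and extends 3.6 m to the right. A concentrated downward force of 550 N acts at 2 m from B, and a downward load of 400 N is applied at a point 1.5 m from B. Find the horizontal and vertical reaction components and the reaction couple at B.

ΣF_x = 0: B_x = 0.
ΣF_y = 0: B_y − 550 − 400 = 0 → B_y = 950.0 N.
ΣM about B: M_B − 550·2 − 400·1.5 = 0 → M_B = 1700 N·m.

B_x = 0, B_y = 950.0 N, M_B = 1700 N·m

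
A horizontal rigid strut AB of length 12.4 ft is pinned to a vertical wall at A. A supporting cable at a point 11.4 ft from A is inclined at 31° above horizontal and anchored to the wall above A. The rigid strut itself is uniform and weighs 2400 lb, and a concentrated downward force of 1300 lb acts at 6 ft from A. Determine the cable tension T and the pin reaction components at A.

ΣM about A: T·sin31°·11.4 − 2400·6.2 − 1300·6 = 0 → T = 22680/(11.4·0.515038) = 3862.77 ≈ 3863 lb.
ΣF_x = 0: A_x − T·cos31° = 0 → A_x = 3862.77 × 0.857167 = 3311 lb.
ΣF_y = 0: A_y + T·sin31° − 2400 − 1300 = 0 → A_y = 3700 − 3862.77 × 0.515038 = 1711 lb.

T = 3863 lb, A_x = 3311 lb, A_y = 1711 lb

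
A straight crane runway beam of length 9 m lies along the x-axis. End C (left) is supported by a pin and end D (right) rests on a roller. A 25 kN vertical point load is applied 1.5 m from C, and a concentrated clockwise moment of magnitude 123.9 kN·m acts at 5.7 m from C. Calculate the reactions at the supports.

C_x = 0, C_y = 7.067 kN, D_y = 17.93 kN

ΣM about C: D_y·9 − 25·1.5 − 123.9 = 0 → D_y = 161.4/9 = 17.9333 ≈ 17.93 kN.
ΣF_y = 0: C_y + 17.9333 − 25 = 0 → C_y = 7.067 kN.
ΣF_x = 0: no horizontal applied forces, so C_x = 0.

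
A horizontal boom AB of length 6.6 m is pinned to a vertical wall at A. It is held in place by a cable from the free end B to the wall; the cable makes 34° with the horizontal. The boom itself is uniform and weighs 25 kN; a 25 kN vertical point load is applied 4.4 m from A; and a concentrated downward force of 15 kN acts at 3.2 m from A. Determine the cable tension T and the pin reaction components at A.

T = 65.16 kN, A_x = 54.02 kN, A_y = 28.56 kN

ΣM about A: T·sin34°·6.6 − 25·3.3 − 25·4.4 − 15·3.2 = 0 → T = 240.5/(6.6·0.559193) = 65.1643 ≈ 65.16 kN.
ΣF_x = 0: A_x − T·cos34° = 0 → A_x = 65.1643 × 0.829038 = 54.02 kN.
ΣF_y = 0: A_y + T·sin34° − 25 − 25 − 15 = 0 → A_y = 65 − 65.1643 × 0.559193 = 28.56 kN.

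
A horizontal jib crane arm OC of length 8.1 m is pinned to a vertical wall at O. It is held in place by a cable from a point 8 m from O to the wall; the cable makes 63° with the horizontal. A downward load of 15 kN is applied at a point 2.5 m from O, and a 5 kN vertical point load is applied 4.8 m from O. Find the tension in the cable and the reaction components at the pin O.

T = 8.628 kN, O_x = 3.917 kN, O_y = 12.31 kN

ΣM about O: T·sin63°·8 − 15·2.5 − 5·4.8 = 0 → T = 61.5/(8·0.891007) = 8.62788 ≈ 8.628 kN.
ΣF_x = 0: O_x − T·cos63° = 0 → O_x = 8.62788 × 0.45399 = 3.917 kN.
ΣF_y = 0: O_y + T·sin63° − 15 − 5 = 0 → O_y = 20 − 8.62788 × 0.891007 = 12.31 kN.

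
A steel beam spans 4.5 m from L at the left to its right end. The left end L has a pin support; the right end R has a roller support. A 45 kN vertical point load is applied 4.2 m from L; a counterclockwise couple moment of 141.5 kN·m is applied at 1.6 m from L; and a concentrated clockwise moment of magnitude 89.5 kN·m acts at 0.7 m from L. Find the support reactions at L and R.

Taking moments about L: R_y·4.5 − 45·4.2 + 141.5 − 89.5 = 0 → R_y = 137/4.5 = 30.4444 ≈ 30.44 kN.
ΣF_y = 0: L_y + 30.4444 − 45 = 0 → L_y = 14.56 kN.
ΣF_x = 0: no horizontal applied forces, so L_x = 0.

L_x = 0, L_y = 14.56 kN, R_y = 30.44 kN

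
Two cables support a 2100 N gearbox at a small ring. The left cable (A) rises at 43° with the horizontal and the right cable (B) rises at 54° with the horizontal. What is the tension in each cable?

ΣF_x = 0: −T_A·cos43° + T_B·cos54° = 0 → T_B = 1.24425·T_A.
ΣF_y = 0: T_A·sin43° + T_B·sin54° = 2100.
Substitute: T_A·(0.681998 + 1.24425·0.809017) = 2100 → T_A = 1243.62 ≈ 1244 N.
Then T_B = 1.24425 × 1243.62 = 1547 N.

T_A = 1244 N, T_B = 1547 N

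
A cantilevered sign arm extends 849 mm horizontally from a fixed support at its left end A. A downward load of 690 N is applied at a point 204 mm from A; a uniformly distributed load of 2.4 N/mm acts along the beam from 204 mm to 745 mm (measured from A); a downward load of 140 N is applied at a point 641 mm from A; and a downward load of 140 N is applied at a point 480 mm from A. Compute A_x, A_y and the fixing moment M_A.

A_x = 0, A_y = 2268 N, M_A = 913800 N·mm

Resultant of the distributed load: 2.4 × 541 = 1298.4 N at 474.5 mm from A.
ΣF_x = 0: A_x = 0.
ΣF_y = 0: A_y − 690 − 2.4·541 − 140 − 140 = 0 → A_y = 2268 N.
ΣM about A: M_A − 690·204 − (2.4·541)·474.5 − 140·641 − 140·480 = 0 → M_A = 913800 N·mm.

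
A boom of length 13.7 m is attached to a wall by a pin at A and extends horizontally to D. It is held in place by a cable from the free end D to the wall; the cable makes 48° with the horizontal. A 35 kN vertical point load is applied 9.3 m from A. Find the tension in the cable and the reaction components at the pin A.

ΣM about A: T·sin48°·13.7 − 35·9.3 = 0 → T = 325.5/(13.7·0.743145) = 31.971 ≈ 31.97 kN.
ΣF_x = 0: A_x − T·cos48° = 0 → A_x = 31.971 × 0.669131 = 21.39 kN.
ΣF_y = 0: A_y + T·sin48° − 35 = 0 → A_y = 35 − 31.971 × 0.743145 = 11.24 kN.

T = 31.97 kN, A_x = 21.39 kN, A_y = 11.24 kN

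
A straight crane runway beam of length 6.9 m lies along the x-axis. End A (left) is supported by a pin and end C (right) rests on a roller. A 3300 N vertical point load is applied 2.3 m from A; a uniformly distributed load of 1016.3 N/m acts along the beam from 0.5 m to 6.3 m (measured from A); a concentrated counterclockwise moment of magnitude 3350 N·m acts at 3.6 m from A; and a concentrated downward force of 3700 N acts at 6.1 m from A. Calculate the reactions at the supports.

A_x = 0, A_y = 6104 N, C_y = 6790 N

Resultant of the distributed load: 1016.3 × 5.8 = 5894.54 N at 3.4 m from A.
Taking moments about A: C_y·6.9 − 3300·2.3 − (1016.3·5.8)·3.4 + 3350 − 3700·6.1 = 0 → C_y = 46851.436/6.9 = 6790.06 ≈ 6790 N.
ΣF_y = 0: A_y + 6790.06 − 3300 − 1016.3·5.8 − 3700 = 0 → A_y = 6104 N.
ΣF_x = 0: no horizontal applied forces, so A_x = 0.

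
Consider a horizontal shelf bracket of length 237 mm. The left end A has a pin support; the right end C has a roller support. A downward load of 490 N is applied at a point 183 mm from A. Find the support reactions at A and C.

A_x = 0, A_y = 111.6 N, C_y = 378.4 N

Taking moments about A: C_y·237 − 490·183 = 0 → C_y = 89670/237 = 378.354 ≈ 378.4 N.
ΣF_y = 0: A_y + 378.354 − 490 = 0 → A_y = 111.6 N.
ΣF_x = 0: no horizontal applied forces, so A_x = 0.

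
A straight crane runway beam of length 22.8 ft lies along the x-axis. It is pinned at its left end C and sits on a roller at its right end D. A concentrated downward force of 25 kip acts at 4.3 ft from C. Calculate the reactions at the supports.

Taking moments about C: D_y·22.8 − 25·4.3 = 0 → D_y = 107.5/22.8 = 4.71491 ≈ 4.715 kip.
ΣF_y = 0: C_y + 4.71491 − 25 = 0 → C_y = 20.29 kip.
ΣF_x = 0: no horizontal applied forces, so C_x = 0.

C_x = 0, C_y = 20.29 kip, D_y = 4.715 kip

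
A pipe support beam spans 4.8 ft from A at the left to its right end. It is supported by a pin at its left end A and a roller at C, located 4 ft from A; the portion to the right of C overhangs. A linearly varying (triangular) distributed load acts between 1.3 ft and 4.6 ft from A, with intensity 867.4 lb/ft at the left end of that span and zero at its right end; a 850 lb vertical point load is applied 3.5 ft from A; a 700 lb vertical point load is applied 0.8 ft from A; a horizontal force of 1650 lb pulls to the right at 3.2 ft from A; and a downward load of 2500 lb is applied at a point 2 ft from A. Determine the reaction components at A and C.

Resultant of the triangular load: ½ × 867.4 × 3.3 = 1431.21 lb, acting at 2.4 ft from A (one-third of the span from the peak).
Moments about A: C_y·4 − (½·867.4·3.3)·2.4 − 850·3.5 − 700·0.8 − 2500·2 = 0 → C_y = 11969.904/4 = 2992.48 ≈ 2992 lb.
ΣF_y = 0: A_y + 2992.48 − ½·867.4·3.3 − 850 − 700 − 2500 = 0 → A_y = 2489 lb.
ΣF_x = 0: A_x + 1650 = 0 → A_x = -1650 lb.

A_x = -1650 lb, A_y = 2489 lb, C_y = 2992 lb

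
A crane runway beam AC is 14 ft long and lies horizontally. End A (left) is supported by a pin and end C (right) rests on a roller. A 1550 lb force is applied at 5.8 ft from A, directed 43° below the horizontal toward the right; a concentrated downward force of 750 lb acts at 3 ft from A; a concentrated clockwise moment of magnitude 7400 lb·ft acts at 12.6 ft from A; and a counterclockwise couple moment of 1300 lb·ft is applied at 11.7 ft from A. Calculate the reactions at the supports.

ΣM about A: C_y·14 − 1550·sin43°·5.8 − 750·3 − 7400 + 1300 = 0 → C_y = 14481.2/14 = 1034.37 ≈ 1034 lb.
ΣF_y = 0: A_y + 1034.37 − 1550·sin43° − 750 = 0 → A_y = 772.7 lb.
ΣF_x = 0: A_x + 1550·cos43° = 0 → A_x = -1134 lb.

A_x = -1134 lb, A_y = 772.7 lb, C_y = 1034 lb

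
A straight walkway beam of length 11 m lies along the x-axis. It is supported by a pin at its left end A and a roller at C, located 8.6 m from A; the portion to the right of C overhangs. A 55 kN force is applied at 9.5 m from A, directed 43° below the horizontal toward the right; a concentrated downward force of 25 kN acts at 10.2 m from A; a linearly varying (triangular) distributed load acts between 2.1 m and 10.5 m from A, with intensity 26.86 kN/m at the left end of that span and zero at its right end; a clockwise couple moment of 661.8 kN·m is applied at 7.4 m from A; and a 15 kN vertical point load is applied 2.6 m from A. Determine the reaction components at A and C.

Resultant of the triangular load: ½ × 26.86 × 8.4 = 112.812 kN, acting at 4.9 m from A (one-third of the span from the peak).
Moments about A: C_y·8.6 − 55·sin43°·9.5 − 25·10.2 − (½·26.86·8.4)·4.9 − 661.8 − 15·2.6 = 0 → C_y = 1864.92/8.6 = 216.851 ≈ 216.9 kN.
ΣF_y = 0: A_y + 216.851 − 55·sin43° − 25 − ½·26.86·8.4 − 15 = 0 → A_y = -26.53 kN.
ΣF_x = 0: A_x + 55·cos43° = 0 → A_x = -40.22 kN.

A_x = -40.22 kN, A_y = -26.53 kN, C_y = 216.9 kN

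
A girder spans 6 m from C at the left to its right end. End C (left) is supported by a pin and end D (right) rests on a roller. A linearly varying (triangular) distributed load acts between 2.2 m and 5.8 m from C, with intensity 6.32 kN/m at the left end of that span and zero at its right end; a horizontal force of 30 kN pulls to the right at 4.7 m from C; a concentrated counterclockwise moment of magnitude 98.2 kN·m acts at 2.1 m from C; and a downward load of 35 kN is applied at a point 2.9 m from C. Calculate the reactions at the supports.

Resultant of the triangular load: ½ × 6.32 × 3.6 = 11.376 kN, acting at 3.4 m from C (one-third of the span from the peak).
Taking moments about C: D_y·6 − (½·6.32·3.6)·3.4 + 98.2 − 35·2.9 = 0 → D_y = 41.9784/6 = 6.9964 ≈ 6.996 kN.
ΣF_y = 0: C_y + 6.9964 − ½·6.32·3.6 − 35 = 0 → C_y = 39.38 kN.
ΣF_x = 0: C_x + 30 = 0 → C_x = -30.00 kN.

C_x = -30.00 kN, C_y = 39.38 kN, D_y = 6.996 kN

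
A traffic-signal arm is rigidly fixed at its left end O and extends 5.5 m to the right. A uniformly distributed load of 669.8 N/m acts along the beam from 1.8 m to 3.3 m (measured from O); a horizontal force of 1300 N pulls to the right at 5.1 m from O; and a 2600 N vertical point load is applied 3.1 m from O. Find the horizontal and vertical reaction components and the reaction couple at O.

O_x = -1300 N, O_y = 3605 N, M_O = 10620 N·m

Resultant of the distributed load: 669.8 × 1.5 = 1004.7 N at 2.55 m from O.
ΣF_x = 0: O_x + 1300 = 0 → O_x = -1300 N.
ΣF_y = 0: O_y − 669.8·1.5 − 2600 = 0 → O_y = 3605 N.
ΣM about O: M_O − (669.8·1.5)·2.55 − 2600·3.1 = 0 → M_O = 10620 N·m.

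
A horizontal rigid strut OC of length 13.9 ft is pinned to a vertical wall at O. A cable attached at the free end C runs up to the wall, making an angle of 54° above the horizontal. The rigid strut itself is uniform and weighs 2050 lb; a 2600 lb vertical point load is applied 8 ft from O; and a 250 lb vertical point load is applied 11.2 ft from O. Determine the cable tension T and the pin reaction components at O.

ΣM about O: T·sin54°·13.9 − 2050·6.95 − 2600·8 − 250·11.2 = 0 → T = 37847.5/(13.9·0.809017) = 3365.62 ≈ 3366 lb.
ΣF_x = 0: O_x − T·cos54° = 0 → O_x = 3365.62 × 0.587785 = 1978 lb.
ΣF_y = 0: O_y + T·sin54° − 2050 − 2600 − 250 = 0 → O_y = 4900 − 3365.62 × 0.809017 = 2177 lb.

T = 3366 lb, O_x = 1978 lb, O_y = 2177 lb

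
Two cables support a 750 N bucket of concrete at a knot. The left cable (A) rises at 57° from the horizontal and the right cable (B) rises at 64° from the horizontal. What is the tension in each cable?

ΣF_x = 0: −T_A·cos57° + T_B·cos64° = 0 → T_B = 1.24242·T_A.
ΣF_y = 0: T_A·sin57° + T_B·sin64° = 750.
Substitute: T_A·(0.838671 + 1.24242·0.898794) = 750 → T_A = 383.563 ≈ 383.6 N.
Then T_B = 1.24242 × 383.563 = 476.5 N.

T_A = 383.6 N, T_B = 476.5 N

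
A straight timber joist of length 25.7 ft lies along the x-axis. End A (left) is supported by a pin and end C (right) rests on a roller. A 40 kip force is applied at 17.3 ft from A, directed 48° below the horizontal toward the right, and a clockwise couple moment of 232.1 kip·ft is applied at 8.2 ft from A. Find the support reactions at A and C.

Moments about A: C_y·25.7 − 40·sin48°·17.3 − 232.1 = 0 → C_y = 746.356/25.7 = 29.0411 ≈ 29.04 kip.
ΣF_y = 0: A_y + 29.0411 − 40·sin48° = 0 → A_y = 0.6847 kip.
ΣF_x = 0: A_x + 40·cos48° = 0 → A_x = -26.77 kip.

A_x = -26.77 kip, A_y = 0.6847 kip, C_y = 29.04 kip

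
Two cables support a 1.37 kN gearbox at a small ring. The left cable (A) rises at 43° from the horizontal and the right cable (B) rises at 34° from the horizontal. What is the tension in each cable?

T_A = 1.166 kN, T_B = 1.028 kN

ΣF_x = 0: −T_A·cos43° + T_B·cos34° = 0 → T_B = 0.882172·T_A.
ΣF_y = 0: T_A·sin43° + T_B·sin34° = 1.37.
Substitute: T_A·(0.681998 + 0.882172·0.559193) = 1.37 → T_A = 1.16566 ≈ 1.166 kN.
Then T_B = 0.882172 × 1.16566 = 1.028 kN.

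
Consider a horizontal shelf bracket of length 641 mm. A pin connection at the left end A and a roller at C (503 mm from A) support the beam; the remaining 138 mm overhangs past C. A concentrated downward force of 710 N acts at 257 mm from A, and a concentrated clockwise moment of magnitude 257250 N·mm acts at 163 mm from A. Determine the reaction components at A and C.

ΣM about A: C_y·503 − 710·257 − 257250 = 0 → C_y = 439720/503 = 874.195 ≈ 874.2 N.
ΣF_y = 0: A_y + 874.195 − 710 = 0 → A_y = -164.2 N.
ΣF_x = 0: no horizontal applied forces, so A_x = 0.

A_x = 0, A_y = -164.2 N, C_y = 874.2 N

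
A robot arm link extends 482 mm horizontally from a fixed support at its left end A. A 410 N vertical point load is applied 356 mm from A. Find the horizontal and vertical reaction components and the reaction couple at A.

ΣF_x = 0: A_x = 0.
ΣF_y = 0: A_y − 410 = 0 → A_y = 410.0 N.
ΣM about A: M_A − 410·356 = 0 → M_A = 146000 N·mm.

A_x = 0, A_y = 410.0 N, M_A = 146000 N·mm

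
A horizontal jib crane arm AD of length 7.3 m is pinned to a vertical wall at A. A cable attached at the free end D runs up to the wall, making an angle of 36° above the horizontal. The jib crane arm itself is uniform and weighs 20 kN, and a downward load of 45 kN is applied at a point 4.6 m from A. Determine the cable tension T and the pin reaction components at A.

T = 65.26 kN, A_x = 52.79 kN, A_y = 26.64 kN

ΣM about A: T·sin36°·7.3 − 20·3.65 − 45·4.6 = 0 → T = 280/(7.3·0.587785) = 65.2554 ≈ 65.26 kN.
ΣF_x = 0: A_x − T·cos36° = 0 → A_x = 65.2554 × 0.809017 = 52.79 kN.
ΣF_y = 0: A_y + T·sin36° − 20 − 45 = 0 → A_y = 65 − 65.2554 × 0.587785 = 26.64 kN.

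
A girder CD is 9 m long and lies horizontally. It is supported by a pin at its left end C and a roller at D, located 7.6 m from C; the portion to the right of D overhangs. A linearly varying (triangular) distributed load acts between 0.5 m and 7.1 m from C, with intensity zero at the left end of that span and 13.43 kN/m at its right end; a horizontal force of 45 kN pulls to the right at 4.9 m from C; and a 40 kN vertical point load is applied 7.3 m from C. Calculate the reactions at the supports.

C_x = -45.00 kN, C_y = 17.32 kN, D_y = 67.00 kN

Resultant of the triangular load: ½ × 13.43 × 6.6 = 44.319 kN, acting at 4.9 m from C (one-third of the span from the peak).
ΣM about C: D_y·7.6 − (½·13.43·6.6)·4.9 − 40·7.3 = 0 → D_y = 509.1631/7.6 = 66.9951 ≈ 67.00 kN.
ΣF_y = 0: C_y + 66.9951 − ½·13.43·6.6 − 40 = 0 → C_y = 17.32 kN.
ΣF_x = 0: C_x + 45 = 0 → C_x = -45.00 kN.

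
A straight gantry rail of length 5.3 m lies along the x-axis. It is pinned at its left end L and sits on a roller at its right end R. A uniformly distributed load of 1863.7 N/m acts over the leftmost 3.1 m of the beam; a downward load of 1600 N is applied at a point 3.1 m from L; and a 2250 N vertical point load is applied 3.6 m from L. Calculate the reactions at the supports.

L_x = 0, L_y = 5474 N, R_y = 4154 N

Resultant of the distributed load: 1863.7 × 3.1 = 5777.47 N at 1.55 m from L.
Moments about L: R_y·5.3 − (1863.7·3.1)·1.55 − 1600·3.1 − 2250·3.6 = 0 → R_y = 22015.0785/5.3 = 4153.79 ≈ 4154 N.
ΣF_y = 0: L_y + 4153.79 − 1863.7·3.1 − 1600 − 2250 = 0 → L_y = 5474 N.
ΣF_x = 0: no horizontal applied forces, so L_x = 0.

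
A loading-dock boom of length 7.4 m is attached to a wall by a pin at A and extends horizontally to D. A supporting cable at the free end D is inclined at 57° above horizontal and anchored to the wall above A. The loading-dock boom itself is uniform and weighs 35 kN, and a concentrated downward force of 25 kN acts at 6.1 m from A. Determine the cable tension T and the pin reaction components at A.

T = 45.44 kN, A_x = 24.75 kN, A_y = 21.89 kN

ΣM about A: T·sin57°·7.4 − 35·3.7 − 25·6.1 = 0 → T = 282/(7.4·0.838671) = 45.4387 ≈ 45.44 kN.
ΣF_x = 0: A_x − T·cos57° = 0 → A_x = 45.4387 × 0.544639 = 24.75 kN.
ΣF_y = 0: A_y + T·sin57° − 35 − 25 = 0 → A_y = 60 − 45.4387 × 0.838671 = 21.89 kN.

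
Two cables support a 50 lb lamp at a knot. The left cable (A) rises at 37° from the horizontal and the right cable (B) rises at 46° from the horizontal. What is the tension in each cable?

ΣF_x = 0: −T_A·cos37° + T_B·cos46° = 0 → T_B = 1.14968·T_A.
ΣF_y = 0: T_A·sin37° + T_B·sin46° = 50.
Substitute: T_A·(0.601815 + 1.14968·0.71934) = 50 → T_A = 34.9938 ≈ 34.99 lb.
Then T_B = 1.14968 × 34.9938 = 40.23 lb.

T_A = 34.99 lb, T_B = 40.23 lb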